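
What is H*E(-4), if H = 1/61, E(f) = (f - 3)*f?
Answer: 28/61 ≈ 0.45902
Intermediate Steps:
E(f) = f*(-3 + f) (E(f) = (-3 + f)*f = f*(-3 + f))
H = 1/61 ≈ 0.016393
H*E(-4) = (-4*(-3 - 4))/61 = (-4*(-7))/61 = (1/61)*28 = 28/61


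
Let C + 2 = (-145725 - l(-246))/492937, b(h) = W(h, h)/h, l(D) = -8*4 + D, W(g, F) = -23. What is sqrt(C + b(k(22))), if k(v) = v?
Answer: I*sqrt(392863634512382)/10844614 ≈ 1.8277*I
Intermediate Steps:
l(D) = -32 + D
b(h) = -23/h
C = -1131321/492937 (C = -2 + (-145725 - (-32 - 246))/492937 = -2 + (-145725 - 1*(-278))*(1/492937) = -2 + (-145725 + 278)*(1/492937) = -2 - 145447*1/492937 = -2 - 145447/492937 = -1131321/492937 ≈ -2.2951)
sqrt(C + b(k(22))) = sqrt(-1131321/492937 - 23/22) = sqrt(-36226613/10844614) = I*sqrt(392863634512382)/10844614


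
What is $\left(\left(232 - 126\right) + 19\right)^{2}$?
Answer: $15625$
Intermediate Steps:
$\left(\left(232 - 126\right) + 19\right)^{2} = \left(106 + 19\right)^{2} = 125^{2} = 15625$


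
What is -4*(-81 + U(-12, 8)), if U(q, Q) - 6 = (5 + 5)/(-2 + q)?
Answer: 2120/7 ≈ 302.86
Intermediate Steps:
U(q, Q) = 6 + 10/(-2 + q) (U(q, Q) = 6 + (5 + 5)/(-2 + q) = 6 + 10/(-2 + q))
-4*(-81 + U(-12, 8)) = -4*(-81 + 2*(-1 + 3*(-12))/(-2 - 12)) = -4*(-81 + 2*(-1 - 36)/(-14)) = -4*(-81 + 2*(-1/14)*(-37)) = -4*(-81 + 37/7) = -4*(-530/7) = 2120/7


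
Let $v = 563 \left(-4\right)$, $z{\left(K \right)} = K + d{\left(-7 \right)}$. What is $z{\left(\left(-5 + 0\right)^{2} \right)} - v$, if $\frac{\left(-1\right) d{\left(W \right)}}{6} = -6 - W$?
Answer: $2271$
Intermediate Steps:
$d{\left(W \right)} = 36 + 6 W$ ($d{\left(W \right)} = - 6 \left(-6 - W\right) = 36 + 6 W$)
$z{\left(K \right)} = -6 + K$ ($z{\left(K \right)} = K + \left(36 + 6 \left(-7\right)\right) = K + \left(36 - 42\right) = K - 6 = -6 + K$)
$v = -2252$
$z{\left(\left(-5 + 0\right)^{2} \right)} - v = \left(-6 + \left(-5 + 0\right)^{2}\right) - -2252 = \left(-6 + \left(-5\right)^{2}\right) + 2252 = \left(-6 + 25\right) + 2252 = 19 + 2252 = 2271$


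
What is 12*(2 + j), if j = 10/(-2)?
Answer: -36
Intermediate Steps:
j = -5 (j = 10*(-1/2) = -5)
12*(2 + j) = 12*(2 - 5) = 12*(-3) = -36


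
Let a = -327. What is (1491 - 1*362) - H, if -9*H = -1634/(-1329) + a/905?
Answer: 12222136132/10824705 ≈ 1129.1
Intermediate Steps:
H = -1044187/10824705 (H = -(-1634/(-1329) - 327/905)/9 = -(-1634*(-1/1329) - 327*1/905)/9 = -(1634/1329 - 327/905)/9 = -1/9*1044187/1202745 = -1044187/10824705 ≈ -0.096463)
(1491 - 1*362) - H = (1491 - 1*362) - 1*(-1044187/10824705) = (1491 - 362) + 1044187/10824705 = 1129 + 1044187/10824705 = 12222136132/10824705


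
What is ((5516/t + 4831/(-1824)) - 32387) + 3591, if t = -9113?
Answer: -478704423239/16622112 ≈ -28799.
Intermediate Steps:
((5516/t + 4831/(-1824)) - 32387) + 3591 = ((5516/(-9113) + 4831/(-1824)) - 32387) + 3591 = ((5516*(-1/9113) + 4831*(-1/1824)) - 32387) + 3591 = ((-5516/9113 - 4831/1824) - 32387) + 3591 = (-54086087/16622112 - 32387) + 3591 = -538394427431/16622112 + 3591 = -478704423239/16622112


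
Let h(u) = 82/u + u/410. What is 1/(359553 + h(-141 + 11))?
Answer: 2665/958206219 ≈ 2.7812e-6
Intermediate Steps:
h(u) = 82/u + u/410 (h(u) = 82/u + u*(1/410) = 82/u + u/410)
1/(359553 + h(-141 + 11)) = 1/(359553 + (82/(-141 + 11) + (-141 + 11)/410)) = 1/(359553 + (82/(-130) + (1/410)*(-130))) = 1/(359553 + (82*(-1/130) - 13/41)) = 1/(359553 + (-41/65 - 13/41)) = 1/(359553 - 2526/2665) = 1/(958206219/2665) = 2665/958206219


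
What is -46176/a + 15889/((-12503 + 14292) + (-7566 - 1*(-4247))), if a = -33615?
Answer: -3433033/380970 ≈ -9.0113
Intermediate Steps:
-46176/a + 15889/((-12503 + 14292) + (-7566 - 1*(-4247))) = -46176/(-33615) + 15889/((-12503 + 14292) + (-7566 - 1*(-4247))) = -46176*(-1/33615) + 15889/(1789 + (-7566 + 4247)) = 15392/11205 + 15889/(1789 - 3319) = 15392/11205 + 15889/(-1530) = 15392/11205 + 15889*(-1/1530) = 15392/11205 - 15889/1530 = -3433033/380970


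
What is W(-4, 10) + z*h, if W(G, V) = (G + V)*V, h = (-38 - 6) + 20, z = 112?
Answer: -2628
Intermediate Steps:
h = -24 (h = -44 + 20 = -24)
W(G, V) = V*(G + V)
W(-4, 10) + z*h = 10*(-4 + 10) + 112*(-24) = 10*6 - 2688 = 60 - 2688 = -2628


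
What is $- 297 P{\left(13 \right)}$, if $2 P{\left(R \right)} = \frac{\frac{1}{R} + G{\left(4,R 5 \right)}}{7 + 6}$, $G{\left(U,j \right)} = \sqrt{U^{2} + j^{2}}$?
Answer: $- \frac{297}{338} - \frac{297 \sqrt{4241}}{26} \approx -744.78$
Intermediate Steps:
$P{\left(R \right)} = \frac{1}{26 R} + \frac{\sqrt{16 + 25 R^{2}}}{26}$ ($P{\left(R \right)} = \frac{\left(\frac{1}{R} + \sqrt{4^{2} + \left(R 5\right)^{2}}\right) \frac{1}{7 + 6}}{2} = \frac{\left(\frac{1}{R} + \sqrt{16 + \left(5 R\right)^{2}}\right) \frac{1}{13}}{2} = \frac{\left(\frac{1}{R} + \sqrt{16 + 25 R^{2}}\right) \frac{1}{13}}{2} = \frac{\frac{1}{13 R} + \frac{\sqrt{16 + 25 R^{2}}}{13}}{2} = \frac{1}{26 R} + \frac{\sqrt{16 + 25 R^{2}}}{26}$)
$- 297 P{\left(13 \right)} = - 297 \frac{1 + 13 \sqrt{16 + 25 \cdot 13^{2}}}{26 \cdot 13} = - 297 \cdot \frac{1}{26} \cdot \frac{1}{13} \left(1 + 13 \sqrt{16 + 25 \cdot 169}\right) = - 297 \cdot \frac{1}{26} \cdot \frac{1}{13} \left(1 + 13 \sqrt{16 + 4225}\right) = - 297 \cdot \frac{1}{26} \cdot \frac{1}{13} \left(1 + 13 \sqrt{4241}\right) = - 297 \left(\frac{1}{338} + \frac{\sqrt{4241}}{26}\right) = - \frac{297}{338} - \frac{297 \sqrt{4241}}{26}$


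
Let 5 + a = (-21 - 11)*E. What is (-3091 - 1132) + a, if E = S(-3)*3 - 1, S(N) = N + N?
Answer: -3620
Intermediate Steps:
S(N) = 2*N
E = -19 (E = (2*(-3))*3 - 1 = -6*3 - 1 = -18 - 1 = -19)
a = 603 (a = -5 + (-21 - 11)*(-19) = -5 - 32*(-19) = -5 + 608 = 603)
(-3091 - 1132) + a = (-3091 - 1132) + 603 = -4223 + 603 = -3620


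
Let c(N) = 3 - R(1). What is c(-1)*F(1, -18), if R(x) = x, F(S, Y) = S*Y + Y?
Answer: -72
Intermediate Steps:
F(S, Y) = Y + S*Y
c(N) = 2 (c(N) = 3 - 1*1 = 3 - 1 = 2)
c(-1)*F(1, -18) = 2*(-18*(1 + 1)) = 2*(-18*2) = 2*(-36) = -72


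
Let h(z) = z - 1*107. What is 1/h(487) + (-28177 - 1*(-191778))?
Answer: 62168381/380 ≈ 1.6360e+5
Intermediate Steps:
h(z) = -107 + z (h(z) = z - 107 = -107 + z)
1/h(487) + (-28177 - 1*(-191778)) = 1/(-107 + 487) + (-28177 - 1*(-191778)) = 1/380 + (-28177 + 191778) = 1/380 + 163601 = 62168381/380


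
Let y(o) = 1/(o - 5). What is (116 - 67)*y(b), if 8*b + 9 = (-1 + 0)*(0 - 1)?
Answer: -49/6 ≈ -8.1667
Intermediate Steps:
b = -1 (b = -9/8 + ((-1 + 0)*(0 - 1))/8 = -9/8 + (-1*(-1))/8 = -9/8 + (1/8)*1 = -9/8 + 1/8 = -1)
y(o) = 1/(-5 + o)
(116 - 67)*y(b) = (116 - 67)/(-5 - 1) = 49/(-6) = 49*(-1/6) = -49/6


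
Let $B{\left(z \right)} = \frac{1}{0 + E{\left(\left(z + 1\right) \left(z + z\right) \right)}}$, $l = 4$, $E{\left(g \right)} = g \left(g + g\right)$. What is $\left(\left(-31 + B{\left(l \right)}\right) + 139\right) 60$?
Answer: $\frac{1036803}{160} \approx 6480.0$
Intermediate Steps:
$E{\left(g \right)} = 2 g^{2}$ ($E{\left(g \right)} = g 2 g = 2 g^{2}$)
$B{\left(z \right)} = \frac{1}{8 z^{2} \left(1 + z\right)^{2}}$ ($B{\left(z \right)} = \frac{1}{0 + 2 \left(\left(z + 1\right) \left(z + z\right)\right)^{2}} = \frac{1}{0 + 2 \left(\left(1 + z\right) 2 z\right)^{2}} = \frac{1}{0 + 2 \left(2 z \left(1 + z\right)\right)^{2}} = \frac{1}{0 + 2 \cdot 4 z^{2} \left(1 + z\right)^{2}} = \frac{1}{0 + 8 z^{2} \left(1 + z\right)^{2}} = \frac{1}{8 z^{2} \left(1 + z\right)^{2}}$)
$\left(\left(-31 + B{\left(l \right)}\right) + 139\right) 60 = \left(\left(-31 + \frac{1}{8 \cdot 16 \left(1 + 4\right)^{2}}\right) + 139\right) 60 = \left(\left(-31 + \frac{1}{8} \cdot \frac{1}{16} \cdot \frac{1}{25}\right) + 139\right) 60 = \left(\left(-31 + \frac{1}{3200}\right) + 139\right) 60 = \left(- \frac{99199}{3200} + 139\right) 60 = \frac{345601}{3200} \cdot 60 = \frac{1036803}{160}$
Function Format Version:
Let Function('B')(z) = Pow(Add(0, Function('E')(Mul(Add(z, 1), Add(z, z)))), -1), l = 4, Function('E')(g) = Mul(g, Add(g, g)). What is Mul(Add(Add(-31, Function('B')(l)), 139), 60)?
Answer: Rational(1036803, 160) ≈ 6480.0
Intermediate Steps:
Function('E')(g) = Mul(2, Pow(g, 2)) (Function('E')(g) = Mul(g, Mul(2, g)) = Mul(2, Pow(g, 2)))
Function('B')(z) = Mul(Rational(1, 8), Pow(z, -2), Pow(Add(1, z), -2)) (Function('B')(z) = Pow(Add(0, Mul(2, Pow(Mul(Add(z, 1), Add(z, z)), 2))), -1) = Pow(Add(0, Mul(2, Pow(Mul(Add(1, z), Mul(2, z)), 2))), -1) = Pow(Add(0, Mul(2, Pow(Mul(2, z, Add(1, z)), 2))), -1) = Pow(Add(0, Mul(2, Mul(4, Pow(z, 2), Pow(Add(1, z), 2)))), -1) = Pow(Add(0, Mul(8, Pow(z, 2), Pow(Add(1, z), 2))), -1) = Pow(Mul(8, Pow(z, 2), Pow(Add(1, z), 2)), -1) = Mul(Rational(1, 8), Pow(z, -2), Pow(Add(1, z), -2)))
Mul(Add(Add(-31, Function('B')(l)), 139), 60) = Mul(Add(Add(-31, Mul(Rational(1, 8), Pow(4, -2), Pow(Add(1, 4), -2))), 139), 60) = Mul(Add(Add(-31, Mul(Rational(1, 8), Rational(1, 16), Pow(5, -2))), 139), 60) = Mul(Add(Add(-31, Mul(Rational(1, 8), Rational(1, 16), Rational(1, 25))), 139), 60) = Mul(Add(Add(-31, Rational(1, 3200)), 139), 60) = Mul(Add(Rational(-99199, 3200), 139), 60) = Mul(Rational(345601, 3200), 60) = Rational(1036803, 160)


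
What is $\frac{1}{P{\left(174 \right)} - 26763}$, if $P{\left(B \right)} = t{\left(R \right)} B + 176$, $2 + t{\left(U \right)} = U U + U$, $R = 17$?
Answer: $\frac{1}{26309} \approx 3.801 \cdot 10^{-5}$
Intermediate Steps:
$t{\left(U \right)} = -2 + U + U^{2}$ ($t{\left(U \right)} = -2 + \left(U U + U\right) = -2 + \left(U^{2} + U\right) = -2 + \left(U + U^{2}\right) = -2 + U + U^{2}$)
$P{\left(B \right)} = 176 + 304 B$ ($P{\left(B \right)} = \left(-2 + 17 + 17^{2}\right) B + 176 = \left(-2 + 17 + 289\right) B + 176 = 304 B + 176 = 176 + 304 B$)
$\frac{1}{P{\left(174 \right)} - 26763} = \frac{1}{\left(176 + 304 \cdot 174\right) - 26763} = \frac{1}{\left(176 + 52896\right) - 26763} = \frac{1}{53072 - 26763} = \frac{1}{26309}$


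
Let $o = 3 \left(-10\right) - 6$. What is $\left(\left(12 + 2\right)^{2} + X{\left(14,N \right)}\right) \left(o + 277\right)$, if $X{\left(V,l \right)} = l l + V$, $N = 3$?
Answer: $52779$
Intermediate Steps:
$X{\left(V,l \right)} = V + l^{2}$ ($X{\left(V,l \right)} = l^{2} + V = V + l^{2}$)
$o = -36$ ($o = -30 - 6 = -36$)
$\left(\left(12 + 2\right)^{2} + X{\left(14,N \right)}\right) \left(o + 277\right) = \left(\left(12 + 2\right)^{2} + \left(14 + 3^{2}\right)\right) \left(-36 + 277\right) = \left(14^{2} + \left(14 + 9\right)\right) 241 = \left(196 + 23\right) 241 = 219 \cdot 241 = 52779$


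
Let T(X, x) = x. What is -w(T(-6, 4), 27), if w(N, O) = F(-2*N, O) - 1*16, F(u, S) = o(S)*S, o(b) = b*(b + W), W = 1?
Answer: -20396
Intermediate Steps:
o(b) = b*(1 + b) (o(b) = b*(b + 1) = b*(1 + b))
F(u, S) = S**2*(1 + S) (F(u, S) = (S*(1 + S))*S = S**2*(1 + S))
w(N, O) = -16 + O**2*(1 + O) (w(N, O) = O**2*(1 + O) - 1*16 = O**2*(1 + O) - 16 = -16 + O**2*(1 + O))
-w(T(-6, 4), 27) = -(-16 + 27**2*(1 + 27)) = -(-16 + 729*28) = -(-16 + 20412) = -1*20396 = -20396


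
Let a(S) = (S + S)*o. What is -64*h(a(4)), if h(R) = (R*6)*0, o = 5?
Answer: 0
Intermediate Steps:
a(S) = 10*S (a(S) = (S + S)*5 = (2*S)*5 = 10*S)
h(R) = 0 (h(R) = (6*R)*0 = 0)
-64*h(a(4)) = -64*0 = 0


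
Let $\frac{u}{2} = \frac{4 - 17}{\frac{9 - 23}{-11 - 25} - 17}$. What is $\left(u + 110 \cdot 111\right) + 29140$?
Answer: $\frac{951086}{23} \approx 41352.0$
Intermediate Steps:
$u = \frac{36}{23}$ ($u = 2 \frac{4 - 17}{\frac{9 - 23}{-11 - 25} - 17} = 2 \left(- \frac{13}{- \frac{14}{-36} - 17}\right) = 2 \left(- \frac{13}{\left(-14\right) \left(- \frac{1}{36}\right) - 17}\right) = 2 \left(- \frac{13}{\frac{7}{18} - 17}\right) = 2 \left(- \frac{13}{- \frac{299}{18}}\right) = 2 \left(\left(-13\right) \left(- \frac{18}{299}\right)\right) = 2 \cdot \frac{18}{23} = \frac{36}{23} \approx 1.5652$)
$\left(u + 110 \cdot 111\right) + 29140 = \left(\frac{36}{23} + 110 \cdot 111\right) + 29140 = \left(\frac{36}{23} + 12210\right) + 29140 = \frac{280866}{23} + 29140 = \frac{951086}{23}$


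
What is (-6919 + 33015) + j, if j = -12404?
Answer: 13692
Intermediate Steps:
(-6919 + 33015) + j = (-6919 + 33015) - 12404 = 26096 - 12404 = 13692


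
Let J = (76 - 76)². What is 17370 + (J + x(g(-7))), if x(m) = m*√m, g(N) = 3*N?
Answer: 17370 - 21*I*√21 ≈ 17370.0 - 96.234*I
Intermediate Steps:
J = 0 (J = 0² = 0)
x(m) = m^(3/2)
17370 + (J + x(g(-7))) = 17370 + (0 + (3*(-7))^(3/2)) = 17370 + (0 + (-21)^(3/2)) = 17370 + (0 - 21*I*√21) = 17370 - 21*I*√21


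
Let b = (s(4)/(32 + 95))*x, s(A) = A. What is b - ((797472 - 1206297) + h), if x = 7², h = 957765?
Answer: -69715184/127 ≈ -5.4894e+5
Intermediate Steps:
x = 49
b = 196/127 (b = (4/(32 + 95))*49 = (4/127)*49 = 196/127 ≈ 1.5433)
b - ((797472 - 1206297) + h) = 196/127 - ((797472 - 1206297) + 957765) = 196/127 - (-408825 + 957765) = 196/127 - 1*548940 = 196/127 - 548940 = -69715184/127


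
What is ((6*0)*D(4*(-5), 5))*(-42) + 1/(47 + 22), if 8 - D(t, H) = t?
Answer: 1/69 ≈ 0.014493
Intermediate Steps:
D(t, H) = 8 - t
((6*0)*D(4*(-5), 5))*(-42) + 1/(47 + 22) = ((6*0)*(8 - 4*(-5)))*(-42) + 1/(47 + 22) = (0*(8 - 1*(-20)))*(-42) + 1/69 = (0*(8 + 20))*(-42) + 1/69 = (0*28)*(-42) + 1/69 = 0*(-42) + 1/69 = 0 + 1/69 = 1/69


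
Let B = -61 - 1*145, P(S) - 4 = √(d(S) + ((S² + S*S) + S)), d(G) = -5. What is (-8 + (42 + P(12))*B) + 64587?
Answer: 55103 - 206*√295 ≈ 51565.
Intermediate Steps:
P(S) = 4 + √(-5 + S + 2*S²) (P(S) = 4 + √(-5 + ((S² + S*S) + S)) = 4 + √(-5 + ((S² + S²) + S)) = 4 + √(-5 + (2*S² + S)) = 4 + √(-5 + (S + 2*S²)) = 4 + √(-5 + S + 2*S²))
B = -206 (B = -61 - 145 = -206)
(-8 + (42 + P(12))*B) + 64587 = (-8 + (42 + (4 + √(-5 + 12 + 2*12²)))*(-206)) + 64587 = (-8 + (42 + (4 + √(-5 + 12 + 2*144)))*(-206)) + 64587 = (-8 + (42 + (4 + √(-5 + 12 + 288)))*(-206)) + 64587 = (-8 + (42 + (4 + √295))*(-206)) + 64587 = (-8 + (46 + √295)*(-206)) + 64587 = (-8 + (-9476 - 206*√295)) + 64587 = (-9484 - 206*√295) + 64587 = 55103 - 206*√295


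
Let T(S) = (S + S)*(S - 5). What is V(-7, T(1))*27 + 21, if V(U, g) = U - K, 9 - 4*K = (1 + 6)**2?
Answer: 102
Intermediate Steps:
T(S) = 2*S*(-5 + S) (T(S) = (2*S)*(-5 + S) = 2*S*(-5 + S))
K = -10 (K = 9/4 - (1 + 6)**2/4 = 9/4 - 1/4*7**2 = 9/4 - 1/4*49 = 9/4 - 49/4 = -10)
V(U, g) = 10 + U (V(U, g) = U - 1*(-10) = U + 10 = 10 + U)
V(-7, T(1))*27 + 21 = (10 - 7)*27 + 21 = 3*27 + 21 = 81 + 21 = 102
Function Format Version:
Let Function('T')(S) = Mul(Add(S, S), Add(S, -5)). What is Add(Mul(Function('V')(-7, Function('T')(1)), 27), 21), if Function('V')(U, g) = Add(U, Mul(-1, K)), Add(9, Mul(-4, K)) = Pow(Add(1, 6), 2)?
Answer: 102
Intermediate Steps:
Function('T')(S) = Mul(2, S, Add(-5, S)) (Function('T')(S) = Mul(Mul(2, S), Add(-5, S)) = Mul(2, S, Add(-5, S)))
K = -10 (K = Add(Rational(9, 4), Mul(Rational(-1, 4), Pow(Add(1, 6), 2))) = Add(Rational(9, 4), Mul(Rational(-1, 4), Pow(7, 2))) = Add(Rational(9, 4), Mul(Rational(-1, 4), 49)) = Add(Rational(9, 4), Rational(-49, 4)) = -10)
Function('V')(U, g) = Add(10, U) (Function('V')(U, g) = Add(U, Mul(-1, -10)) = Add(U, 10) = Add(10, U))
Add(Mul(Function('V')(-7, Function('T')(1)), 27), 21) = Add(Mul(Add(10, -7), 27), 21) = Add(Mul(3, 27), 21) = Add(81, 21) = 102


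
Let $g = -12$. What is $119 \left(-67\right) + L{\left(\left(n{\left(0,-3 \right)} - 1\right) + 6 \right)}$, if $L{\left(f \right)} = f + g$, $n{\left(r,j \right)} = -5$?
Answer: $-7985$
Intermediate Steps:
$L{\left(f \right)} = -12 + f$ ($L{\left(f \right)} = f - 12 = -12 + f$)
$119 \left(-67\right) + L{\left(\left(n{\left(0,-3 \right)} - 1\right) + 6 \right)} = 119 \left(-67\right) + \left(-12 + \left(\left(-5 - 1\right) + 6\right)\right) = -7973 + \left(-12 + \left(-6 + 6\right)\right) = -7973 + \left(-12 + 0\right) = -7973 - 12 = -7985$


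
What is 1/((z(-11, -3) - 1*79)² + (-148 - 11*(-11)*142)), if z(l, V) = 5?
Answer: 1/22510 ≈ 4.4425e-5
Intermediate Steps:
1/((z(-11, -3) - 1*79)² + (-148 - 11*(-11)*142)) = 1/((5 - 1*79)² + (-148 - 11*(-11)*142)) = 1/((5 - 79)² + (-148 + 121*142)) = 1/((-74)² + (-148 + 17182)) = 1/(5476 + 17034) = 1/22510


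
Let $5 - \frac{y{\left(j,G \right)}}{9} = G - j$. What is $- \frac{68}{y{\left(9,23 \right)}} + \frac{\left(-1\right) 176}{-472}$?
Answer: $\frac{5794}{4779} \approx 1.2124$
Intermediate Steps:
$y{\left(j,G \right)} = 45 - 9 G + 9 j$ ($y{\left(j,G \right)} = 45 - 9 \left(G - j\right) = 45 - \left(- 9 j + 9 G\right) = 45 - 9 G + 9 j$)
$- \frac{68}{y{\left(9,23 \right)}} + \frac{\left(-1\right) 176}{-472} = - \frac{68}{45 - 207 + 9 \cdot 9} + \frac{\left(-1\right) 176}{-472} = - \frac{68}{45 - 207 + 81} - - \frac{22}{59} = - \frac{68}{-81} + \frac{22}{59} = \left(-68\right) \left(- \frac{1}{81}\right) + \frac{22}{59} = \frac{68}{81} + \frac{22}{59} = \frac{5794}{4779}$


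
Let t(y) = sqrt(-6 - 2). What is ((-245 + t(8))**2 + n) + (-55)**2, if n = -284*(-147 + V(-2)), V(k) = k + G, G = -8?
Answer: 107630 - 980*I*sqrt(2) ≈ 1.0763e+5 - 1385.9*I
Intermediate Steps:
t(y) = 2*I*sqrt(2) (t(y) = sqrt(-8) = 2*I*sqrt(2))
V(k) = -8 + k (V(k) = k - 8 = -8 + k)
n = 44588 (n = -284*(-147 + (-8 - 2)) = -284*(-147 - 10) = -284*(-157) = 44588)
((-245 + t(8))**2 + n) + (-55)**2 = ((-245 + 2*I*sqrt(2))**2 + 44588) + (-55)**2 = (44588 + (-245 + 2*I*sqrt(2))**2) + 3025 = 47613 + (-245 + 2*I*sqrt(2))**2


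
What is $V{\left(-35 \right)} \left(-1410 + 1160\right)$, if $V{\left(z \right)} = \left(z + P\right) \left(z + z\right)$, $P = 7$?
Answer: $-490000$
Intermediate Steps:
$V{\left(z \right)} = 2 z \left(7 + z\right)$ ($V{\left(z \right)} = \left(z + 7\right) \left(z + z\right) = \left(7 + z\right) 2 z = 2 z \left(7 + z\right)$)
$V{\left(-35 \right)} \left(-1410 + 1160\right) = 2 \left(-35\right) \left(7 - 35\right) \left(-1410 + 1160\right) = 2 \left(-35\right) \left(-28\right) \left(-250\right) = 1960 \left(-250\right) = -490000$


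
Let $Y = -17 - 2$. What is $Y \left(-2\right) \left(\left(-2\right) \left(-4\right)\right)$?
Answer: $304$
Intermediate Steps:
$Y = -19$
$Y \left(-2\right) \left(\left(-2\right) \left(-4\right)\right) = \left(-19\right) \left(-2\right) \left(\left(-2\right) \left(-4\right)\right) = 38 \cdot 8 = 304$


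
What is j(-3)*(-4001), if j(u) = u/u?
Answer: -4001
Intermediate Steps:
j(u) = 1
j(-3)*(-4001) = 1*(-4001) = -4001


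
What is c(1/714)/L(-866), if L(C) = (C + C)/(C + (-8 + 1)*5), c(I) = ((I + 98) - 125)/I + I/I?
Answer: -4341919/433 ≈ -10028.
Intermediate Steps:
c(I) = 1 + (-27 + I)/I (c(I) = ((98 + I) - 125)/I + 1 = (-27 + I)/I + 1 = 1 + (-27 + I)/I)
L(C) = 2*C/(-35 + C) (L(C) = (2*C)/(C - 7*5) = (2*C)/(C - 35) = (2*C)/(-35 + C) = 2*C/(-35 + C))
c(1/714)/L(-866) = (2 - 27/(1/714))/((2*(-866)/(-35 - 866))) = (2 - 27/1/714)/((2*(-866)/(-901))) = (2 - 27*714)/((2*(-866)*(-1/901))) = (2 - 19278)/(1732/901) = -19276*901/1732 = -4341919/433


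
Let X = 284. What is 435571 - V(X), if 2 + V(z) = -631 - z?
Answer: 436488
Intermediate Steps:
V(z) = -633 - z (V(z) = -2 + (-631 - z) = -633 - z)
435571 - V(X) = 435571 - (-633 - 1*284) = 435571 - (-633 - 284) = 435571 - 1*(-917) = 435571 + 917 = 436488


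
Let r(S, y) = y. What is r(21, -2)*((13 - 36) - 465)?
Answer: 976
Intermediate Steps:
r(21, -2)*((13 - 36) - 465) = -2*((13 - 36) - 465) = -2*(-23 - 465) = -2*(-488) = 976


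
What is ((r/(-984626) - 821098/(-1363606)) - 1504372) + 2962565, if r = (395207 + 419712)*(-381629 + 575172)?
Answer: 871380687071559877/671320960678 ≈ 1.2980e+6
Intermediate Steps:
r = 157721868017 (r = 814919*193543 = 157721868017)
((r/(-984626) - 821098/(-1363606)) - 1504372) + 2962565 = ((157721868017/(-984626) - 821098/(-1363606)) - 1504372) + 2962565 = ((157721868017*(-1/984626) - 821098*(-1/1363606)) - 1504372) + 2962565 = ((-157721868017/984626 + 410549/681803) - 1504372) + 2962565 = (-107534838542374977/671320960678 - 1504372) + 2962565 = -1117451294799459193/671320960678 + 2962565 = 871380687071559877/671320960678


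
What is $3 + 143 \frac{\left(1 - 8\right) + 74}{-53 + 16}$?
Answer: $- \frac{9470}{37} \approx -255.95$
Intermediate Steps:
$3 + 143 \frac{\left(1 - 8\right) + 74}{-53 + 16} = 3 + 143 \frac{\left(1 - 8\right) + 74}{-37} = 3 + 143 \left(-7 + 74\right) \left(- \frac{1}{37}\right) = 3 + 143 \cdot 67 \left(- \frac{1}{37}\right) = 3 + 143 \left(- \frac{67}{37}\right) = 3 - \frac{9581}{37} = - \frac{9470}{37}$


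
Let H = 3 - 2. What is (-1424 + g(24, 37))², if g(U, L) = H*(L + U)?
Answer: 1857769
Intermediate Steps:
H = 1
g(U, L) = L + U (g(U, L) = 1*(L + U) = L + U)
(-1424 + g(24, 37))² = (-1424 + (37 + 24))² = (-1424 + 61)² = (-1363)² = 1857769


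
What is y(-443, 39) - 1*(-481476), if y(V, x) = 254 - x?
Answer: 481691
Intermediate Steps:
y(-443, 39) - 1*(-481476) = (254 - 1*39) - 1*(-481476) = (254 - 39) + 481476 = 215 + 481476 = 481691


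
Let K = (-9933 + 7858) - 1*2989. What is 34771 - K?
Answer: 39835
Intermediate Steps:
K = -5064 (K = -2075 - 2989 = -5064)
34771 - K = 34771 - 1*(-5064) = 34771 + 5064 = 39835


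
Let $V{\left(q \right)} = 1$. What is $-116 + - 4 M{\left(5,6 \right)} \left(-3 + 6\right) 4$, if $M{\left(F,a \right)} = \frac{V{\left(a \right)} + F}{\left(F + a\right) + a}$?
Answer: $- \frac{2260}{17} \approx -132.94$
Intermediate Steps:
$M{\left(F,a \right)} = \frac{1 + F}{F + 2 a}$ ($M{\left(F,a \right)} = \frac{1 + F}{\left(F + a\right) + a} = \frac{1 + F}{F + 2 a}$)
$-116 + - 4 M{\left(5,6 \right)} \left(-3 + 6\right) 4 = -116 + - 4 \frac{1 + 5}{5 + 2 \cdot 6} \left(-3 + 6\right) 4 = -116 + - 4 \frac{1}{5 + 12} \cdot 6 \cdot 3 \cdot 4 = -116 + - 4 \cdot \frac{1}{17} \cdot 6 \cdot 12 = -116 + \left(-4\right) \frac{6}{17} \cdot 12 = -116 - \frac{288}{17} = - \frac{2260}{17}$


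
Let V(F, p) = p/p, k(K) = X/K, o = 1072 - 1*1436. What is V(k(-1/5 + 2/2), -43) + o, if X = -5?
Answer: -363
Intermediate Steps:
o = -364 (o = 1072 - 1436 = -364)
k(K) = -5/K
V(F, p) = 1
V(k(-1/5 + 2/2), -43) + o = 1 - 364 = -363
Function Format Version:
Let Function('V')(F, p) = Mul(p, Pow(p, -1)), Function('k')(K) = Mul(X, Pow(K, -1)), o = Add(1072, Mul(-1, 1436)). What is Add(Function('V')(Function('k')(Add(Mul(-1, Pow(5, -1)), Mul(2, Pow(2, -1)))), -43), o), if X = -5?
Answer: -363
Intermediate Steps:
o = -364 (o = Add(1072, -1436) = -364)
Function('k')(K) = Mul(-5, Pow(K, -1))
Function('V')(F, p) = 1
Add(Function('V')(Function('k')(Add(Mul(-1, Pow(5, -1)), Mul(2, Pow(2, -1)))), -43), o) = Add(1, -364) = -363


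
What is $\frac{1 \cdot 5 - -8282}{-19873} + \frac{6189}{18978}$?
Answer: $- \frac{11425563}{125716598} \approx -0.090883$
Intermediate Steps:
$\frac{1 \cdot 5 - -8282}{-19873} + \frac{6189}{18978} = \left(5 + 8282\right) \left(- \frac{1}{19873}\right) + 6189 \cdot \frac{1}{18978} = 8287 \left(- \frac{1}{19873}\right) + \frac{2063}{6326} = - \frac{8287}{19873} + \frac{2063}{6326} = - \frac{11425563}{125716598}$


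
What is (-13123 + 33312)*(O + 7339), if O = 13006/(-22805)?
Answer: 3378687476021/22805 ≈ 1.4816e+8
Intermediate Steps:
O = -13006/22805 (O = 13006*(-1/22805) = -13006/22805 ≈ -0.57031)
(-13123 + 33312)*(O + 7339) = (-13123 + 33312)*(-13006/22805 + 7339) = 20189*(167352889/22805) = 3378687476021/22805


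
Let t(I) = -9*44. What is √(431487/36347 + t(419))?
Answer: 15*I*√2255440391/36347 ≈ 19.599*I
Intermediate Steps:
t(I) = -396
√(431487/36347 + t(419)) = √(431487/36347 - 396) = √(-13961925/36347) = 15*I*√2255440391/36347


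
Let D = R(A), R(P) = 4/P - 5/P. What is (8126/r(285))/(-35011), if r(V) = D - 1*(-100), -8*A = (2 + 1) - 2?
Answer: -4063/1890594 ≈ -0.0021491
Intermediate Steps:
A = -⅛ (A = -((2 + 1) - 2)/8 = -(3 - 2)/8 = -⅛*1 = -⅛ ≈ -0.12500)
R(P) = -1/P
D = 8 (D = -1/(-⅛) = -1*(-8) = 8)
r(V) = 108 (r(V) = 8 - 1*(-100) = 8 + 100 = 108)
(8126/r(285))/(-35011) = (8126/108)/(-35011) = (8126*(1/108))*(-1/35011) = (4063/54)*(-1/35011) = -4063/1890594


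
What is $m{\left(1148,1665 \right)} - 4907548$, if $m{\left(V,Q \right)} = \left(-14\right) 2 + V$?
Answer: $-4906428$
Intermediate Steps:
$m{\left(V,Q \right)} = -28 + V$
$m{\left(1148,1665 \right)} - 4907548 = \left(-28 + 1148\right) - 4907548 = 1120 - 4907548 = -4906428$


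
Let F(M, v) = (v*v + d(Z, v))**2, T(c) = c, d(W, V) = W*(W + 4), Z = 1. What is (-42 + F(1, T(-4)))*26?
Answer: 10374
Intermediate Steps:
d(W, V) = W*(4 + W)
F(M, v) = (5 + v**2)**2 (F(M, v) = (v*v + 1*(4 + 1))**2 = (v**2 + 1*5)**2 = (v**2 + 5)**2 = (5 + v**2)**2)
(-42 + F(1, T(-4)))*26 = (-42 + (5 + (-4)**2)**2)*26 = (-42 + (5 + 16)**2)*26 = (-42 + 21**2)*26 = (-42 + 441)*26 = 399*26 = 10374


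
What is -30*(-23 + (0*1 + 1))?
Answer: 660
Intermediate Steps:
-30*(-23 + (0*1 + 1)) = -30*(-23 + (0 + 1)) = -30*(-23 + 1) = -30*(-22) = 660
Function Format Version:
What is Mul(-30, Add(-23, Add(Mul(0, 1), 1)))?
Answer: 660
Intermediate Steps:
Mul(-30, Add(-23, Add(Mul(0, 1), 1))) = Mul(-30, Add(-23, Add(0, 1))) = Mul(-30, Add(-23, 1)) = Mul(-30, -22) = 660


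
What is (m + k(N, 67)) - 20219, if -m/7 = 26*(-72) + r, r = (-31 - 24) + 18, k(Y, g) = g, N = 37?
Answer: -6789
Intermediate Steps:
r = -37 (r = -55 + 18 = -37)
m = 13363 (m = -7*(26*(-72) - 37) = -7*(-1872 - 37) = -7*(-1909) = 13363)
(m + k(N, 67)) - 20219 = (13363 + 67) - 20219 = 13430 - 20219 = -6789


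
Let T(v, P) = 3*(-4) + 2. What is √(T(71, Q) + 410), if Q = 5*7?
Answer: 20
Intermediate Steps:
Q = 35
T(v, P) = -10 (T(v, P) = -12 + 2 = -10)
√(T(71, Q) + 410) = √(-10 + 410) = √400 = 20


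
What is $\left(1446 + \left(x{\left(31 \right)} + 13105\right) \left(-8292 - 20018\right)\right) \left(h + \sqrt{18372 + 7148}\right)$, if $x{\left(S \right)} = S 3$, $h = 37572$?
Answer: $-14038174168248 - 1494535736 \sqrt{1595} \approx -1.4098 \cdot 10^{13}$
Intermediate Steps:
$x{\left(S \right)} = 3 S$
$\left(1446 + \left(x{\left(31 \right)} + 13105\right) \left(-8292 - 20018\right)\right) \left(h + \sqrt{18372 + 7148}\right) = \left(1446 + \left(3 \cdot 31 + 13105\right) \left(-8292 - 20018\right)\right) \left(37572 + \sqrt{18372 + 7148}\right) = \left(1446 + \left(93 + 13105\right) \left(-28310\right)\right) \left(37572 + \sqrt{25520}\right) = \left(1446 + 13198 \left(-28310\right)\right) \left(37572 + 4 \sqrt{1595}\right) = \left(1446 - 373635380\right) \left(37572 + 4 \sqrt{1595}\right) = - 373633934 \left(37572 + 4 \sqrt{1595}\right) = -14038174168248 - 1494535736 \sqrt{1595}$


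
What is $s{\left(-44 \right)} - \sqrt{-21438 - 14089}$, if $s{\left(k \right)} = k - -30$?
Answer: $-14 - i \sqrt{35527} \approx -14.0 - 188.49 i$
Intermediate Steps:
$s{\left(k \right)} = 30 + k$ ($s{\left(k \right)} = k + 30 = 30 + k$)
$s{\left(-44 \right)} - \sqrt{-21438 - 14089} = \left(30 - 44\right) - \sqrt{-21438 - 14089} = -14 - \sqrt{-35527} = -14 - i \sqrt{35527}$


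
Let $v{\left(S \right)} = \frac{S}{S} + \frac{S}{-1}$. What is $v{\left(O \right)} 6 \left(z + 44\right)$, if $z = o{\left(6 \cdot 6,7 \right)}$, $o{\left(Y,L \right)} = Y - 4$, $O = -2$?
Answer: $1368$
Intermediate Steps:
$v{\left(S \right)} = 1 - S$ ($v{\left(S \right)} = 1 + S \left(-1\right) = 1 - S$)
$o{\left(Y,L \right)} = -4 + Y$ ($o{\left(Y,L \right)} = Y - 4 = -4 + Y$)
$z = 32$ ($z = -4 + 6 \cdot 6 = -4 + 36 = 32$)
$v{\left(O \right)} 6 \left(z + 44\right) = \left(1 - -2\right) 6 \left(32 + 44\right) = \left(1 + 2\right) 6 \cdot 76 = 3 \cdot 6 \cdot 76 = 18 \cdot 76 = 1368$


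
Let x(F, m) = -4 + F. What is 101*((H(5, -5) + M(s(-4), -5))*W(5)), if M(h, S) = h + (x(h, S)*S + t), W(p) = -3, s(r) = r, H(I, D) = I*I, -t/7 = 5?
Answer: -7878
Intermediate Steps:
t = -35 (t = -7*5 = -35)
H(I, D) = I²
M(h, S) = -35 + h + S*(-4 + h) (M(h, S) = h + ((-4 + h)*S - 35) = h + (S*(-4 + h) - 35) = h + (-35 + S*(-4 + h)) = -35 + h + S*(-4 + h))
101*((H(5, -5) + M(s(-4), -5))*W(5)) = 101*((5² + (-35 - 4 - 5*(-4 - 4)))*(-3)) = 101*((25 + (-35 - 4 - 5*(-8)))*(-3)) = 101*((25 + (-35 - 4 + 40))*(-3)) = 101*((25 + 1)*(-3)) = 101*(26*(-3)) = 101*(-78) = -7878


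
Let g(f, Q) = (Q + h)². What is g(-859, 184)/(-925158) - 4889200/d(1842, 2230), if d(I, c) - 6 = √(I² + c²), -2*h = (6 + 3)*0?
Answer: 3357057686104/967464087603 - 2444600*√2091466/2091457 ≈ -1686.9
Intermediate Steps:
h = 0 (h = -(6 + 3)*0/2 = -9*0/2 = -½*0 = 0)
d(I, c) = 6 + √(I² + c²)
g(f, Q) = Q² (g(f, Q) = (Q + 0)² = Q²)
g(-859, 184)/(-925158) - 4889200/d(1842, 2230) = 184²/(-925158) - 4889200/(6 + √(1842² + 2230²)) = 33856*(-1/925158) - 4889200/(6 + √(3392964 + 4972900)) = -16928/462579 - 4889200/(6 + √8365864) = -16928/462579 - 4889200/(6 + 2*√2091466)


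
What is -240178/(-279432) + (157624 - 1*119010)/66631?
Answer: 13396643783/9309416796 ≈ 1.4390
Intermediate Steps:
-240178/(-279432) + (157624 - 1*119010)/66631 = -240178*(-1/279432) + (157624 - 119010)*(1/66631) = 120089/139716 + 38614*(1/66631) = 120089/139716 + 38614/66631 = 13396643783/9309416796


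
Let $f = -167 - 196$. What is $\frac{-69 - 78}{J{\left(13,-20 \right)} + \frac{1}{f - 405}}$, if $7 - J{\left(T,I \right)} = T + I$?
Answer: $- \frac{112896}{10751} \approx -10.501$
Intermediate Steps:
$f = -363$ ($f = -167 - 196 = -363$)
$J{\left(T,I \right)} = 7 - I - T$ ($J{\left(T,I \right)} = 7 - \left(T + I\right) = 7 - \left(I + T\right) = 7 - I - T$)
$\frac{-69 - 78}{J{\left(13,-20 \right)} + \frac{1}{f - 405}} = \frac{-69 - 78}{\left(7 - -20 - 13\right) + \frac{1}{-363 - 405}} = - \frac{147}{\left(7 + 20 - 13\right) + \frac{1}{-768}} = - \frac{147}{14 - \frac{1}{768}} = - \frac{147}{\frac{10751}{768}} = \left(-147\right) \frac{768}{10751} = - \frac{112896}{10751}$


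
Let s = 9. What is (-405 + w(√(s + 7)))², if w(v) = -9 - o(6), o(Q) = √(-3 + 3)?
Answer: 171396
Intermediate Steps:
o(Q) = 0 (o(Q) = √0 = 0)
w(v) = -9 (w(v) = -9 - 1*0 = -9 + 0 = -9)
(-405 + w(√(s + 7)))² = (-405 - 9)² = (-414)² = 171396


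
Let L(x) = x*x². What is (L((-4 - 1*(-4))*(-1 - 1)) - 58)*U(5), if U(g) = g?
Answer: -290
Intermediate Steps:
L(x) = x³
(L((-4 - 1*(-4))*(-1 - 1)) - 58)*U(5) = (((-4 - 1*(-4))*(-1 - 1))³ - 58)*5 = (((-4 + 4)*(-2))³ - 58)*5 = ((0*(-2))³ - 58)*5 = (0³ - 58)*5 = (0 - 58)*5 = -58*5 = -290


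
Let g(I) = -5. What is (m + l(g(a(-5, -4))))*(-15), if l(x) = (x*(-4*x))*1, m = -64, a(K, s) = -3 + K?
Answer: 2460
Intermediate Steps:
l(x) = -4*x² (l(x) = -4*x²*1 = -4*x²)
(m + l(g(a(-5, -4))))*(-15) = (-64 - 4*(-5)²)*(-15) = (-64 - 4*25)*(-15) = (-64 - 100)*(-15) = -164*(-15) = 2460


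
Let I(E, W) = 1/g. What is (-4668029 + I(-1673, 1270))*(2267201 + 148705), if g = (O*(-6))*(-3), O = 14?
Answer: -157885269635619/14 ≈ -1.1278e+13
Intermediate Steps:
g = 252 (g = (14*(-6))*(-3) = -84*(-3) = 252)
I(E, W) = 1/252
(-4668029 + I(-1673, 1270))*(2267201 + 148705) = (-4668029 + 1/252)*(2267201 + 148705) = -1176343307/252*2415906 = -157885269635619/14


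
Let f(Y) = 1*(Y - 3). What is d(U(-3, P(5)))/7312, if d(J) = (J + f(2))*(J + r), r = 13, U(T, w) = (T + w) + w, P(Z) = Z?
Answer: 15/914 ≈ 0.016411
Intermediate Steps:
f(Y) = -3 + Y (f(Y) = 1*(-3 + Y) = -3 + Y)
U(T, w) = T + 2*w
d(J) = (-1 + J)*(13 + J) (d(J) = (J + (-3 + 2))*(J + 13) = (J - 1)*(13 + J) = (-1 + J)*(13 + J))
d(U(-3, P(5)))/7312 = (-13 + (-3 + 2*5)² + 12*(-3 + 2*5))/7312 = (-13 + (-3 + 10)² + 12*(-3 + 10))*(1/7312) = (-13 + 7² + 12*7)*(1/7312) = (-13 + 49 + 84)*(1/7312) = 120*(1/7312) = 15/914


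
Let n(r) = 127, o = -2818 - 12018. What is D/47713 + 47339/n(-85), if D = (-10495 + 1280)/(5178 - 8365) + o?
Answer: 7192427662350/19311789037 ≈ 372.44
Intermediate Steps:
o = -14836
D = -47273117/3187 (D = (-10495 + 1280)/(5178 - 8365) - 14836 = -9215/(-3187) - 14836 = -9215*(-1/3187) - 14836 = 9215/3187 - 14836 = -47273117/3187 ≈ -14833.)
D/47713 + 47339/n(-85) = -47273117/3187/47713 + 47339/127 = -47273117/3187*1/47713 + 47339*(1/127) = -47273117/152061331 + 47339/127 = 7192427662350/19311789037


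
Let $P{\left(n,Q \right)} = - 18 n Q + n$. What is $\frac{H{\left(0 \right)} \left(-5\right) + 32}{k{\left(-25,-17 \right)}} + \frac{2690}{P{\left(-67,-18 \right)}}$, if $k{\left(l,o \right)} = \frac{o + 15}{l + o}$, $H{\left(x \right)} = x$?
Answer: $\frac{2926022}{4355} \approx 671.88$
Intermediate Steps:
$P{\left(n,Q \right)} = n - 18 Q n$ ($P{\left(n,Q \right)} = - 18 Q n + n = n - 18 Q n$)
$k{\left(l,o \right)} = \frac{15 + o}{l + o}$
$\frac{H{\left(0 \right)} \left(-5\right) + 32}{k{\left(-25,-17 \right)}} + \frac{2690}{P{\left(-67,-18 \right)}} = \frac{0 \left(-5\right) + 32}{\frac{1}{-25 - 17} \left(15 - 17\right)} + \frac{2690}{\left(-67\right) \left(1 - -324\right)} = \frac{0 + 32}{\frac{1}{-42} \left(-2\right)} + \frac{2690}{\left(-67\right) \left(1 + 324\right)} = \frac{32}{\left(- \frac{1}{42}\right) \left(-2\right)} + \frac{2690}{\left(-67\right) 325} = 32 \frac{1}{\frac{1}{21}} + \frac{2690}{-21775} = 32 \cdot 21 + 2690 \left(- \frac{1}{21775}\right) = 672 - \frac{538}{4355} = \frac{2926022}{4355}$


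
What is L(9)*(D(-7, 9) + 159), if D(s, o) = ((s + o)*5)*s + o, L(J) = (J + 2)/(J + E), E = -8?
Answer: 1078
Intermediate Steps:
L(J) = (2 + J)/(-8 + J) (L(J) = (J + 2)/(J - 8) = (2 + J)/(-8 + J))
D(s, o) = o + s*(5*o + 5*s) (D(s, o) = ((o + s)*5)*s + o = (5*o + 5*s)*s + o = s*(5*o + 5*s) + o = o + s*(5*o + 5*s))
L(9)*(D(-7, 9) + 159) = ((2 + 9)/(-8 + 9))*((9 + 5*(-7)² + 5*9*(-7)) + 159) = (11/1)*((9 + 5*49 - 315) + 159) = (1*11)*((9 + 245 - 315) + 159) = 11*(-61 + 159) = 11*98 = 1078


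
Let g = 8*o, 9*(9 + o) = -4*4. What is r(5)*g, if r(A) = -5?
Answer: 3880/9 ≈ 431.11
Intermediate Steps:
o = -97/9 (o = -9 + (-4*4)/9 = -9 + (⅑)*(-16) = -9 - 16/9 = -97/9 ≈ -10.778)
g = -776/9 (g = 8*(-97/9) = -776/9 ≈ -86.222)
r(5)*g = -5*(-776/9) = 3880/9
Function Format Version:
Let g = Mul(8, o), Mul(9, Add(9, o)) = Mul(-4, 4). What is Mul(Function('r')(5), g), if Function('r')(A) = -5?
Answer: Rational(3880, 9) ≈ 431.11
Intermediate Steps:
o = Rational(-97, 9) (o = Add(-9, Mul(Rational(1, 9), Mul(-4, 4))) = Add(-9, Mul(Rational(1, 9), -16)) = Add(-9, Rational(-16, 9)) = Rational(-97, 9) ≈ -10.778)
g = Rational(-776, 9) (g = Mul(8, Rational(-97, 9)) = Rational(-776, 9) ≈ -86.222)
Mul(Function('r')(5), g) = Mul(-5, Rational(-776, 9)) = Rational(3880, 9)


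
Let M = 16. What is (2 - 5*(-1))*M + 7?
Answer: 119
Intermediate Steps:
(2 - 5*(-1))*M + 7 = (2 - 5*(-1))*16 + 7 = (2 + 5)*16 + 7 = 7*16 + 7 = 112 + 7 = 119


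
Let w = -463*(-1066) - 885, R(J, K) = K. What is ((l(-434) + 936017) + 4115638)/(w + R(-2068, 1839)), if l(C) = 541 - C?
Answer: 2526315/247256 ≈ 10.217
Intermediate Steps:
w = 492673 (w = 493558 - 885 = 492673)
((l(-434) + 936017) + 4115638)/(w + R(-2068, 1839)) = (((541 - 1*(-434)) + 936017) + 4115638)/(492673 + 1839) = (((541 + 434) + 936017) + 4115638)/494512 = ((975 + 936017) + 4115638)*(1/494512) = (936992 + 4115638)*(1/494512) = 5052630*(1/494512) = 2526315/247256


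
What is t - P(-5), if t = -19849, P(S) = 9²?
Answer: -19930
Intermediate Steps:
P(S) = 81
t - P(-5) = -19849 - 1*81 = -19849 - 81 = -19930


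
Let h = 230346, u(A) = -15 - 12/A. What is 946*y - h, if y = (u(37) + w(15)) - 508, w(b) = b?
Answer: -26315170/37 ≈ -7.1122e+5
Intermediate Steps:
y = -18808/37 (y = ((-15 - 12/37) + 15) - 508 = (-567/37 + 15) - 508 = -12/37 - 508 = -18808/37 ≈ -508.32)
946*y - h = 946*(-18808/37) - 1*230346 = -17792368/37 - 230346 = -26315170/37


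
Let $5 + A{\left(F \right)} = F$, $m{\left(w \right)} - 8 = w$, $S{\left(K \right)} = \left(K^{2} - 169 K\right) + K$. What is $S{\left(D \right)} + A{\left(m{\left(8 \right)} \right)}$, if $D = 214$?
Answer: $9855$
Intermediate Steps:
$S{\left(K \right)} = K^{2} - 168 K$
$m{\left(w \right)} = 8 + w$
$A{\left(F \right)} = -5 + F$
$S{\left(D \right)} + A{\left(m{\left(8 \right)} \right)} = 214 \left(-168 + 214\right) + \left(-5 + \left(8 + 8\right)\right) = 214 \cdot 46 + \left(-5 + 16\right) = 9844 + 11 = 9855$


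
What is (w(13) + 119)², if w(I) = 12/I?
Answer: 2430481/169 ≈ 14382.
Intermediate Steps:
(w(13) + 119)² = (12/13 + 119)² = (1559/13)² = 2430481/169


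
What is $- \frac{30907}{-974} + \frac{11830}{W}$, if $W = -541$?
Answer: $\frac{5198267}{526934} \approx 9.8651$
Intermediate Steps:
$- \frac{30907}{-974} + \frac{11830}{W} = - \frac{30907}{-974} + \frac{11830}{-541} = \left(-30907\right) \left(- \frac{1}{974}\right) + 11830 \left(- \frac{1}{541}\right) = \frac{30907}{974} - \frac{11830}{541} = \frac{5198267}{526934}$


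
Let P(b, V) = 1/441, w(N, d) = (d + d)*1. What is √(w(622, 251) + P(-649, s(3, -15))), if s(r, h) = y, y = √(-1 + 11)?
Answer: √221383/21 ≈ 22.405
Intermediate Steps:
y = √10 ≈ 3.1623
s(r, h) = √10
w(N, d) = 2*d (w(N, d) = (2*d)*1 = 2*d)
P(b, V) = 1/441
√(w(622, 251) + P(-649, s(3, -15))) = √(2*251 + 1/441) = √(502 + 1/441) = √(221383/441) = √221383/21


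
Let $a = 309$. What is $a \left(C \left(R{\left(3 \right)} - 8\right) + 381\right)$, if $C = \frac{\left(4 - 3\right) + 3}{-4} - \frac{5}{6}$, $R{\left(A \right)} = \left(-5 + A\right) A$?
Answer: $125660$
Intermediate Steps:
$R{\left(A \right)} = A \left(-5 + A\right)$
$C = - \frac{11}{6}$ ($C = \left(1 + 3\right) \left(- \frac{1}{4}\right) - \frac{5}{6} = 4 \left(- \frac{1}{4}\right) - \frac{5}{6} = -1 - \frac{5}{6} = - \frac{11}{6} \approx -1.8333$)
$a \left(C \left(R{\left(3 \right)} - 8\right) + 381\right) = 309 \left(- \frac{11 \left(3 \left(-5 + 3\right) - 8\right)}{6} + 381\right) = 309 \left(- \frac{11 \left(3 \left(-2\right) - 8\right)}{6} + 381\right) = 309 \left(- \frac{11 \left(-6 - 8\right)}{6} + 381\right) = 309 \left(\left(- \frac{11}{6}\right) \left(-14\right) + 381\right) = 309 \left(\frac{77}{3} + 381\right) = 309 \cdot \frac{1220}{3} = 125660$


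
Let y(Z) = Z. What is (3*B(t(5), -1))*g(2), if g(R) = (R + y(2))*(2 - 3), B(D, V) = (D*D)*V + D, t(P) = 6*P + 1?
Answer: 11160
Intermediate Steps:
t(P) = 1 + 6*P
B(D, V) = D + V*D**2 (B(D, V) = D**2*V + D = V*D**2 + D = D + V*D**2)
g(R) = -2 - R (g(R) = (R + 2)*(2 - 3) = (2 + R)*(-1) = -2 - R)
(3*B(t(5), -1))*g(2) = (3*((1 + 6*5)*(1 + (1 + 6*5)*(-1))))*(-2 - 1*2) = (3*((1 + 30)*(1 + (1 + 30)*(-1))))*(-2 - 2) = (3*(31*(1 + 31*(-1))))*(-4) = (3*(31*(1 - 31)))*(-4) = (3*(31*(-30)))*(-4) = (3*(-930))*(-4) = -2790*(-4) = 11160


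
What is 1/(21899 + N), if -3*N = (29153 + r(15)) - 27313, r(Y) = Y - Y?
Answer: 3/63857 ≈ 4.6980e-5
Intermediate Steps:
r(Y) = 0
N = -1840/3 (N = -((29153 + 0) - 27313)/3 = -(29153 - 27313)/3 = -⅓*1840 = -1840/3 ≈ -613.33)
1/(21899 + N) = 1/(21899 - 1840/3) = 1/(63857/3) = 3/63857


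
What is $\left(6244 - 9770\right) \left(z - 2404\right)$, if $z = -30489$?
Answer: $115980718$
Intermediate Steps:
$\left(6244 - 9770\right) \left(z - 2404\right) = \left(6244 - 9770\right) \left(-30489 - 2404\right) = \left(6244 + \left(-24791 + 15021\right)\right) \left(-32893\right) = \left(6244 - 9770\right) \left(-32893\right) = \left(-3526\right) \left(-32893\right) = 115980718$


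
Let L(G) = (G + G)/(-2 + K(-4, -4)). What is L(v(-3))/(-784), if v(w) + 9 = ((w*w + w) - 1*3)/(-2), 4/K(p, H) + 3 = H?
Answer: -1/96 ≈ -0.010417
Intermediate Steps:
K(p, H) = 4/(-3 + H)
v(w) = -15/2 - w/2 - w²/2 (v(w) = -9 + ((w*w + w) - 1*3)/(-2) = -9 + ((w² + w) - 3)*(-½) = -9 + ((w + w²) - 3)*(-½) = -9 + (-3 + w + w²)*(-½) = -9 + (3/2 - w/2 - w²/2) = -15/2 - w/2 - w²/2)
L(G) = -7*G/9 (L(G) = (G + G)/(-2 + 4/(-3 - 4)) = (2*G)/(-2 + 4/(-7)) = (2*G)/(-2 + 4*(-⅐)) = (2*G)/(-2 - 4/7) = (2*G)/(-18/7) = (2*G)*(-7/18) = -7*G/9)
L(v(-3))/(-784) = -7*(-15/2 - ½*(-3) - ½*(-3)²)/9/(-784) = -7*(-15/2 + 3/2 - ½*9)/9*(-1/784) = -7*(-15/2 + 3/2 - 9/2)/9*(-1/784) = -7/9*(-21/2)*(-1/784) = (49/6)*(-1/784) = -1/96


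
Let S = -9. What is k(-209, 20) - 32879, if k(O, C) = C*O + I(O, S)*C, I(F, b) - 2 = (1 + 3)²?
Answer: -36699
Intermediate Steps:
I(F, b) = 18 (I(F, b) = 2 + (1 + 3)² = 2 + 4² = 2 + 16 = 18)
k(O, C) = 18*C + C*O (k(O, C) = C*O + 18*C = 18*C + C*O)
k(-209, 20) - 32879 = 20*(18 - 209) - 32879 = 20*(-191) - 32879 = -3820 - 32879 = -36699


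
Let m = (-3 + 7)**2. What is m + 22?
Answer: 38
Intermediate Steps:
m = 16 (m = 4**2 = 16)
m + 22 = 16 + 22 = 38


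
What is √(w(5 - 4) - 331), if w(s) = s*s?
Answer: I*√330 ≈ 18.166*I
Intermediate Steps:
w(s) = s²
√(w(5 - 4) - 331) = √((5 - 4)² - 331) = √(1² - 331) = √(1 - 331) = √(-330) = I*√330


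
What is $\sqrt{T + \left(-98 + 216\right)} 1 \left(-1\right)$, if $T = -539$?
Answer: $- i \sqrt{421} \approx - 20.518 i$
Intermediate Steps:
$\sqrt{T + \left(-98 + 216\right)} 1 \left(-1\right) = \sqrt{-539 + \left(-98 + 216\right)} 1 \left(-1\right) = \sqrt{-539 + 118} \left(-1\right) = \sqrt{-421} \left(-1\right) = i \sqrt{421} \left(-1\right) = - i \sqrt{421}$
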